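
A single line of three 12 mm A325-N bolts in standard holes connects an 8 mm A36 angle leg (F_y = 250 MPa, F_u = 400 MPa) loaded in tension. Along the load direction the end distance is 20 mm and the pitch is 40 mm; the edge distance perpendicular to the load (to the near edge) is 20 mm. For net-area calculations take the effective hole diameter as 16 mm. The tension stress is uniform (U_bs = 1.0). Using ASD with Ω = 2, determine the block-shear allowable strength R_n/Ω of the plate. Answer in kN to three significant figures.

Shear plane L_v = 20 + 2·40 = 100 mm; A_gv = 100 × 8 = 800 mm².
A_nv = (100 − 2.5·16) × 8 = 480 mm².
A_nt = (20 − 0.5·16) × 8 = 96 mm².
0.6 F_u A_nv = 115.2 kN; 0.6 F_y A_gv = 120 kN → shear rupture governs the shear term.
R_n = 115.2 + 1.0 × 400 × 96 / 1000 = 153.6 kN.
Allowable strength R_n/Ω = 153.6 / 2 = 76.8 kN.

76.8 kN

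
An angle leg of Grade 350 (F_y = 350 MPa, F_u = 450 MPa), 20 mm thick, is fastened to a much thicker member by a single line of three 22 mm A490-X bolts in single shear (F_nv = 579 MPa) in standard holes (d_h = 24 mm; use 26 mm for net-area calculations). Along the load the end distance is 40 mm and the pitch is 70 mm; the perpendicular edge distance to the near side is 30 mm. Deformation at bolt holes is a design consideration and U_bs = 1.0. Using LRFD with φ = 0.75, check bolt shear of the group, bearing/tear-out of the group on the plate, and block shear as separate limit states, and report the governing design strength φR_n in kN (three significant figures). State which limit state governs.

495 kN (bolt shear governs)

Bolt shear: A_b = π·22²/4 = 380.1 mm²; R_n = 579 × 380.1 × 3 × 1 / 1000 = 660.3 kN → 0.75 × 660.3 = 495 kN.
Bearing: edge l_c = 28, r_n = 302.4 kN; interior l_c = 46, r_n = 475.2 kN; R_n = 302.4 + 2·475.2 = 1253 kN → 940 kN.
Block shear: A_gv = 3600, A_nv = 2300, A_nt = 340 mm²; R_n = min(0.6F_uA_nv, 0.6F_yA_gv) + U_bs·F_u·A_nt = 774 kN → 580 kN.
Bolt shear governs: 495 kN.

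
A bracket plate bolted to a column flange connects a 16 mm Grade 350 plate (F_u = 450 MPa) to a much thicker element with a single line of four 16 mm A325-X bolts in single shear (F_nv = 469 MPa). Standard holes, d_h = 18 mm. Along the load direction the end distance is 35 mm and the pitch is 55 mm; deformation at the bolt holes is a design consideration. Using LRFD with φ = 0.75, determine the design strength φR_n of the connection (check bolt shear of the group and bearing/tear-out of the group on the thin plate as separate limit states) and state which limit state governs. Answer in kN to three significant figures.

Bolt shear: A_b = π·16²/4 = 201.1 mm²; R_n = 469 × 201.1 × 4 × 1 / 1000 = 377.2 kN → 0.75 × 377.2 = 283 kN.
Bearing (1.2 l_c t F_u ≤ 2.4 d t F_u): upper limit = 2.4·16·16·450 / 1000 = 276.5 kN.
  Edge l_c = 35 − 18/2 = 26 → r_n = 224.6 kN; interior l_c = 55 − 18 = 37 → r_n = 276.5 kN.
  R_n,bearing = 1·224.6 + 3·276.5 = 1054 kN → 0.75 × 1054 = 791 kN.
Bolt shear governs: 283 kN.

283 kN (bolt shear governs)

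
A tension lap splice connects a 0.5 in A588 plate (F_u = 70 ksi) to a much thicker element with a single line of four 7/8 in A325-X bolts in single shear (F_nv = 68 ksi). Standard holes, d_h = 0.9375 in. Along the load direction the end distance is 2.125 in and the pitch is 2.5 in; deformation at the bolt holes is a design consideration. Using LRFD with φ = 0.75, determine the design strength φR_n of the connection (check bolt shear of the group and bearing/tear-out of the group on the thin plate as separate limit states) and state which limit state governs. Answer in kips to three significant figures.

Bolt shear: A_b = π·0.875²/4 = 0.6013 in²; R_n = 68 × 0.6013 × 4 × 1 = 163.6 kips → 0.75 × 163.6 = 123 kips.
Bearing (1.2 l_c t F_u ≤ 2.4 d t F_u): upper limit = 2.4·0.875·0.5·70 = 73.5 kips.
  Edge l_c = 2.125 − 0.9375/2 = 1.656 → r_n = 69.56 kips; interior l_c = 2.5 − 0.9375 = 1.562 → r_n = 65.62 kips.
  R_n,bearing = 1·69.56 + 3·65.62 = 266.4 kips → 0.75 × 266.4 = 200 kips.
Bolt shear governs: 123 kips.

123 kips (bolt shear governs)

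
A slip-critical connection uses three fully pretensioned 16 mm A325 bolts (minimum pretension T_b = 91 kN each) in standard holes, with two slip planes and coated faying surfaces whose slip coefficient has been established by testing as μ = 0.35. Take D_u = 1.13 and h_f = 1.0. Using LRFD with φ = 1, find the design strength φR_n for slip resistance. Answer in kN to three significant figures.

216 kN

R_n = μ · D_u · h_f · T_b · n_s · n_b = 0.35 × 1.13 × 1.0 × 91 × 2 × 3 = 215.9 kN.
Design strength φR_n = 1 × 215.9 = 216 kN.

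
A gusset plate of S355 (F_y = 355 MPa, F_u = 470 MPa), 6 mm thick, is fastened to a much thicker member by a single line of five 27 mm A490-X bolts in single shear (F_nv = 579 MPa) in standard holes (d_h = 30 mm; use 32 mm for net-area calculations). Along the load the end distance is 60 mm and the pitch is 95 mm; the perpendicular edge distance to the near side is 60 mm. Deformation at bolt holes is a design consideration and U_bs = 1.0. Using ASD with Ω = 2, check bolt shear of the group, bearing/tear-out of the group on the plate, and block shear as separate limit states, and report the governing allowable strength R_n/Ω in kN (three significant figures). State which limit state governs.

Bolt shear: A_b = π·27²/4 = 572.6 mm²; R_n = 579 × 572.6 × 5 × 1 / 1000 = 1658 kN → 1658 / 2 = 829 kN.
Bearing: edge l_c = 45, r_n = 152.3 kN; interior l_c = 65, r_n = 182.7 kN; R_n = 152.3 + 4·182.7 = 883.2 kN → 442 kN.
Block shear: A_gv = 2640, A_nv = 1776, A_nt = 264 mm²; R_n = min(0.6F_uA_nv, 0.6F_yA_gv) + U_bs·F_u·A_nt = 624.9 kN → 312 kN.
Block shear governs: 312 kN.

312 kN (block shear governs)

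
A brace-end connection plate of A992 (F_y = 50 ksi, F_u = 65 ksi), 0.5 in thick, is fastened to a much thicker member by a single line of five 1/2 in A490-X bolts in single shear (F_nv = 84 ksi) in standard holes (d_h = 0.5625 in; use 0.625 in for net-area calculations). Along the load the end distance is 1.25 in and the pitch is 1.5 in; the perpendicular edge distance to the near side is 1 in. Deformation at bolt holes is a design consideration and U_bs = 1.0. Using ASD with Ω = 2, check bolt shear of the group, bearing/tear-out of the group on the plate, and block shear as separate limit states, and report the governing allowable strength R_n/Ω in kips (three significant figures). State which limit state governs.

Bolt shear: A_b = π·0.5²/4 = 0.1963 in²; R_n = 84 × 0.1963 × 5 × 1 = 82.47 kips → 82.47 / 2 = 41.2 kips.
Bearing: edge l_c = 0.9688, r_n = 37.78 kips; interior l_c = 0.9375, r_n = 36.56 kips; R_n = 37.78 + 4·36.56 = 184 kips → 92 kips.
Block shear: A_gv = 3.625, A_nv = 2.219, A_nt = 0.3438 in²; R_n = min(0.6F_uA_nv, 0.6F_yA_gv) + U_bs·F_u·A_nt = 108.9 kips → 54.4 kips.
Bolt shear governs: 41.2 kips.

41.2 kips (bolt shear governs)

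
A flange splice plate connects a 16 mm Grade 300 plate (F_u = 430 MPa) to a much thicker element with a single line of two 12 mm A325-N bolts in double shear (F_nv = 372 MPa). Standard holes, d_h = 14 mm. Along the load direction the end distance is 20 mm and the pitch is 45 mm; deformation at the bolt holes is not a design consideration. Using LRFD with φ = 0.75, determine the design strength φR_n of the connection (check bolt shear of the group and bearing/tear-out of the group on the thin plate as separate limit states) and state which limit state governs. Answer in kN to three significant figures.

Bolt shear: A_b = π·12²/4 = 113.1 mm²; R_n = 372 × 113.1 × 2 × 2 / 1000 = 168.3 kN → 0.75 × 168.3 = 126 kN.
Bearing (1.5 l_c t F_u ≤ 3.0 d t F_u): upper limit = 3.0·12·16·430 / 1000 = 247.7 kN.
  Edge l_c = 20 − 14/2 = 13 → r_n = 134.2 kN; interior l_c = 45 − 14 = 31 → r_n = 247.7 kN.
  R_n,bearing = 1·134.2 + 1·247.7 = 381.8 kN → 0.75 × 381.8 = 286 kN.
Bolt shear governs: 126 kN.

126 kN (bolt shear governs)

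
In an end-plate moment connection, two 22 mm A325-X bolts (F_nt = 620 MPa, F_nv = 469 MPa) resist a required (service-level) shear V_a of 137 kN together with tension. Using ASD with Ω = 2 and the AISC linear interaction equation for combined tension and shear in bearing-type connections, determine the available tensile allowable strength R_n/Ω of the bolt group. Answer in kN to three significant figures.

125 kN

A_b = π·22²/4 = 380.1 mm²; f_rv = 137 × 1000 / (2 × 380.1) = 180.2 MPa.
F'_nt = 1.3 F_nt − (Ω F_nt / F_nv) f_rv = 1.3·620 − (2·620/469)·180.2 = 329.6 MPa, capped at F_nt → F'_nt = 329.6 MPa.
R_n = F'_nt · A_b · n = 329.6 × 380.1 × 2 / 1000 = 250.6 kN.
Allowable strength R_n/Ω = 250.6 / 2 = 125 kN.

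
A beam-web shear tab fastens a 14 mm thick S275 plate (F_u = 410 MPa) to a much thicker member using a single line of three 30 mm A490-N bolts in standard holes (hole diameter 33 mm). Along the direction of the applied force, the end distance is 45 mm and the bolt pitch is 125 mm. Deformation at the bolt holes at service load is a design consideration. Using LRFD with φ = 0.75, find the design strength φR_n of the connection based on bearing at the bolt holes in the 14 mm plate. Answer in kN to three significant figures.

Per bolt r_n = 1.2 l_c t F_u ≤ 2.4 d t F_u; upper limit = 2.4 × 30 × 14 × 410 / 1000 = 413.3 kN.
Edge bolt: l_c = 45 − 33/2 = 28.5 mm → 1.2 × 28.5 × 14 × 410 / 1000 = 196.3 → r_n = 196.3 kN.
Interior bolts: l_c = 125 − 33 = 92 mm → 1.2 × 92 × 14 × 410 / 1000 = 633.7 → r_n = 413.3 kN.
R_n = 1 × 196.3 + 2 × 413.3 = 1023 kN.
Design strength φR_n = 0.75 × 1023 = 767 kN.

767 kN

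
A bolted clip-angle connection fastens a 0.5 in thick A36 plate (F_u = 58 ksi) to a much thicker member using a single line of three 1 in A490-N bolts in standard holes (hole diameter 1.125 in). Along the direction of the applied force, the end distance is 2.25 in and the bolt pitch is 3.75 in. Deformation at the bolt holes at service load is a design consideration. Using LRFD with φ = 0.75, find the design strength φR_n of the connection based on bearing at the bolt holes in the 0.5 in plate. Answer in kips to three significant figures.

Per bolt r_n = 1.2 l_c t F_u ≤ 2.4 d t F_u; upper limit = 2.4 × 1 × 0.5 × 58 = 69.6 kips.
Edge bolt: l_c = 2.25 − 1.125/2 = 1.688 in → 1.2 × 1.688 × 0.5 × 58 = 58.72 → r_n = 58.72 kips.
Interior bolts: l_c = 3.75 − 1.125 = 2.625 in → 1.2 × 2.625 × 0.5 × 58 = 91.35 → r_n = 69.6 kips.
R_n = 1 × 58.72 + 2 × 69.6 = 197.9 kips.
Design strength φR_n = 0.75 × 197.9 = 148 kips.

148 kips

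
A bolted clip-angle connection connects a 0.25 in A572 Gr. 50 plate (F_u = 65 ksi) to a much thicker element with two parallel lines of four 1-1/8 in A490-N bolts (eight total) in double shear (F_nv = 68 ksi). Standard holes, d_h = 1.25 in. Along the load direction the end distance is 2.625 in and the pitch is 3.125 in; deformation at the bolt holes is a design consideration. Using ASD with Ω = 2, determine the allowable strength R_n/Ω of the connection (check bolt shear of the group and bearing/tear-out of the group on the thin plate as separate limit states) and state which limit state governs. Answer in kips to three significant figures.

149 kips (bearing governs)

Bolt shear: A_b = π·1.125²/4 = 0.994 in²; R_n = 68 × 0.994 × 8 × 2 = 1081 kips → 1081 / 2 = 541 kips.
Bearing (1.2 l_c t F_u ≤ 2.4 d t F_u): upper limit = 2.4·1.125·0.25·65 = 43.87 kips.
  Edge l_c = 2.625 − 1.25/2 = 2 → r_n = 39 kips; interior l_c = 3.125 − 1.25 = 1.875 → r_n = 36.56 kips.
  R_n,bearing = 2·39 + 6·36.56 = 297.4 kips → 297.4 / 2 = 149 kips.
Bearing governs: 149 kips.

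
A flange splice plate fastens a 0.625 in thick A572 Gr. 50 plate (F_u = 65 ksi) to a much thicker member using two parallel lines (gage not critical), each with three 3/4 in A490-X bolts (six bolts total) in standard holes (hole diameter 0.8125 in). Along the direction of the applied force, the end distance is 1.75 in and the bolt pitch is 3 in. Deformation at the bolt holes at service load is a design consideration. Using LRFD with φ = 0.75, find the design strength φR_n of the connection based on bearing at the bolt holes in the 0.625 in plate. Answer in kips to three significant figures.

318 kips

Per bolt r_n = 1.2 l_c t F_u ≤ 2.4 d t F_u; upper limit = 2.4 × 0.75 × 0.625 × 65 = 73.12 kips.
Edge bolt: l_c = 1.75 − 0.8125/2 = 1.344 in → 1.2 × 1.344 × 0.625 × 65 = 65.51 → r_n = 65.51 kips.
Interior bolts: l_c = 3 − 0.8125 = 2.188 in → 1.2 × 2.188 × 0.625 × 65 = 106.6 → r_n = 73.12 kips.
R_n = 2 × 65.51 + 4 × 73.12 = 423.5 kips.
Design strength φR_n = 0.75 × 423.5 = 318 kips.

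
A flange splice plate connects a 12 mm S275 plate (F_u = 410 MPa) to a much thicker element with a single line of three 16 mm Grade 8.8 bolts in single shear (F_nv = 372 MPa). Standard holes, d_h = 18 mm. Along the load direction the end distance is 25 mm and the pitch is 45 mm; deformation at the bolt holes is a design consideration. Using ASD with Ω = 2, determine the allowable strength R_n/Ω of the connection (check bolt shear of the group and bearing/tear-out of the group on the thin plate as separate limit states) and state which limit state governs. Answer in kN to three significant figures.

Bolt shear: A_b = π·16²/4 = 201.1 mm²; R_n = 372 × 201.1 × 3 × 1 / 1000 = 224.4 kN → 224.4 / 2 = 112 kN.
Bearing (1.2 l_c t F_u ≤ 2.4 d t F_u): upper limit = 2.4·16·12·410 / 1000 = 188.9 kN.
  Edge l_c = 25 − 18/2 = 16 → r_n = 94.46 kN; interior l_c = 45 − 18 = 27 → r_n = 159.4 kN.
  R_n,bearing = 1·94.46 + 2·159.4 = 413.3 kN → 413.3 / 2 = 207 kN.
Bolt shear governs: 112 kN.

112 kN (bolt shear governs)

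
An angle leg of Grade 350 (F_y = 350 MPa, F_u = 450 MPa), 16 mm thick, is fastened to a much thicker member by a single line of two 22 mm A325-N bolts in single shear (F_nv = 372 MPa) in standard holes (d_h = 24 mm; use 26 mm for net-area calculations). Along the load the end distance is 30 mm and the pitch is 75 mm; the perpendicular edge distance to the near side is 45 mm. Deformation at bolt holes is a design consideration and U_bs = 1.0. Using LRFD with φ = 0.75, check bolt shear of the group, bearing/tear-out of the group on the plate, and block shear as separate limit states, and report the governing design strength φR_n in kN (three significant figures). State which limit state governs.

Bolt shear: A_b = π·22²/4 = 380.1 mm²; R_n = 372 × 380.1 × 2 × 1 / 1000 = 282.8 kN → 0.75 × 282.8 = 212 kN.
Bearing: edge l_c = 18, r_n = 155.5 kN; interior l_c = 51, r_n = 380.2 kN; R_n = 155.5 + 1·380.2 = 535.7 kN → 402 kN.
Block shear: A_gv = 1680, A_nv = 1056, A_nt = 512 mm²; R_n = min(0.6F_uA_nv, 0.6F_yA_gv) + U_bs·F_u·A_nt = 515.5 kN → 387 kN.
Bolt shear governs: 212 kN.

212 kN (bolt shear governs)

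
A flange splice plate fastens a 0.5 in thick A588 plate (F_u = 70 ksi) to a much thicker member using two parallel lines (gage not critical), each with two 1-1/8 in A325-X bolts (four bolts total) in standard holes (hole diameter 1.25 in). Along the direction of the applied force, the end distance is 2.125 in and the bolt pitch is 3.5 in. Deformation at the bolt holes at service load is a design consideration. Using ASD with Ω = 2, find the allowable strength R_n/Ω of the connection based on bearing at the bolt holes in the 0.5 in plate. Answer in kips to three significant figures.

157 kips

Per bolt r_n = 1.2 l_c t F_u ≤ 2.4 d t F_u; upper limit = 2.4 × 1.125 × 0.5 × 70 = 94.5 kips.
Edge bolt: l_c = 2.125 − 1.25/2 = 1.5 in → 1.2 × 1.5 × 0.5 × 70 = 63 → r_n = 63 kips.
Interior bolts: l_c = 3.5 − 1.25 = 2.25 in → 1.2 × 2.25 × 0.5 × 70 = 94.5 → r_n = 94.5 kips.
R_n = 2 × 63 + 2 × 94.5 = 315 kips.
Allowable strength R_n/Ω = 315 / 2 = 157 kips.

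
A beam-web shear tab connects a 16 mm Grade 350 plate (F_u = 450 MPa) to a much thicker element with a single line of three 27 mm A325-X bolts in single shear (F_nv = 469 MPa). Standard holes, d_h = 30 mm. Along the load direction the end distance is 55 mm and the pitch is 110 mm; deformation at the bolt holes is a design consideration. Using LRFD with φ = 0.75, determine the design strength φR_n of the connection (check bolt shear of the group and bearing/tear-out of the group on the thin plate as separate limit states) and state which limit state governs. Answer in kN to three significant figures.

604 kN (bolt shear governs)

Bolt shear: A_b = π·27²/4 = 572.6 mm²; R_n = 469 × 572.6 × 3 × 1 / 1000 = 805.6 kN → 0.75 × 805.6 = 604 kN.
Bearing (1.2 l_c t F_u ≤ 2.4 d t F_u): upper limit = 2.4·27·16·450 / 1000 = 466.6 kN.
  Edge l_c = 55 − 30/2 = 40 → r_n = 345.6 kN; interior l_c = 110 − 30 = 80 → r_n = 466.6 kN.
  R_n,bearing = 1·345.6 + 2·466.6 = 1279 kN → 0.75 × 1279 = 959 kN.
Bolt shear governs: 604 kN.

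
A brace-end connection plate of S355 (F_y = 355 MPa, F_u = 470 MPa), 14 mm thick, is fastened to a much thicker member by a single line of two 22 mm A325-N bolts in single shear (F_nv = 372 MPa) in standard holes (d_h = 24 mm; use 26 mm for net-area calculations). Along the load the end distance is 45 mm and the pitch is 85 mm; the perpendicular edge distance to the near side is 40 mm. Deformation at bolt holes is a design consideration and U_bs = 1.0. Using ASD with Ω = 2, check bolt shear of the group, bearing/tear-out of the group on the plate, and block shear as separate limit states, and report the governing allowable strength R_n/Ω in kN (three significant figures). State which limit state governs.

Bolt shear: A_b = π·22²/4 = 380.1 mm²; R_n = 372 × 380.1 × 2 × 1 / 1000 = 282.8 kN → 282.8 / 2 = 141 kN.
Bearing: edge l_c = 33, r_n = 260.6 kN; interior l_c = 61, r_n = 347.4 kN; R_n = 260.6 + 1·347.4 = 608 kN → 304 kN.
Block shear: A_gv = 1820, A_nv = 1274, A_nt = 378 mm²; R_n = min(0.6F_uA_nv, 0.6F_yA_gv) + U_bs·F_u·A_nt = 536.9 kN → 268 kN.
Bolt shear governs: 141 kN.

141 kN (bolt shear governs)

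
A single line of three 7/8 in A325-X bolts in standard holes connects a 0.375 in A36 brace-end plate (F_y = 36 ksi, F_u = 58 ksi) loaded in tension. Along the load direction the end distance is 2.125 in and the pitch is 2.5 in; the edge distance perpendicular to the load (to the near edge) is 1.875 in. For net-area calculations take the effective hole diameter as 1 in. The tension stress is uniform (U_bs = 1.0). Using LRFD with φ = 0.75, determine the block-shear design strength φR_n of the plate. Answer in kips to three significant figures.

Shear plane L_v = 2.125 + 2·2.5 = 7.125 in; A_gv = 7.125 × 0.375 = 2.672 in².
A_nv = (7.125 − 2.5·1) × 0.375 = 1.734 in².
A_nt = (1.875 − 0.5·1) × 0.375 = 0.5156 in².
0.6 F_u A_nv = 60.36 kips; 0.6 F_y A_gv = 57.71 kips → shear yielding governs the shear term.
R_n = 57.71 + 1.0 × 58 × 0.5156 = 87.62 kips.
Design strength φR_n = 0.75 × 87.62 = 65.7 kips.

65.7 kips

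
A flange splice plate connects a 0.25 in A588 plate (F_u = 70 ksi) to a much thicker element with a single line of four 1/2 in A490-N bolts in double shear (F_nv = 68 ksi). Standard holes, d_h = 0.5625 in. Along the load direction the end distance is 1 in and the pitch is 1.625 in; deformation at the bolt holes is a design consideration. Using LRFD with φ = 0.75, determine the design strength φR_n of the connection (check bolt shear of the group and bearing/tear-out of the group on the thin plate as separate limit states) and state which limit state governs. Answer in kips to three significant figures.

Bolt shear: A_b = π·0.5²/4 = 0.1963 in²; R_n = 68 × 0.1963 × 4 × 2 = 106.8 kips → 0.75 × 106.8 = 80.1 kips.
Bearing (1.2 l_c t F_u ≤ 2.4 d t F_u): upper limit = 2.4·0.5·0.25·70 = 21 kips.
  Edge l_c = 1 − 0.5625/2 = 0.7188 → r_n = 15.09 kips; interior l_c = 1.625 − 0.5625 = 1.062 → r_n = 21 kips.
  R_n,bearing = 1·15.09 + 3·21 = 78.09 kips → 0.75 × 78.09 = 58.6 kips.
Bearing governs: 58.6 kips.

58.6 kips (bearing governs)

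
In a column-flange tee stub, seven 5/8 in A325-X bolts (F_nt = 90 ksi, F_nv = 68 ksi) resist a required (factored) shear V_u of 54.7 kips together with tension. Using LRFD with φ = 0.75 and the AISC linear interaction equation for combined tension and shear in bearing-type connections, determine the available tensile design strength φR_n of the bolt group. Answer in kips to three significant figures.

116 kips

A_b = π·0.625²/4 = 0.3068 in²; f_rv = 54.7 / (7 × 0.3068) = 25.47 ksi.
F'_nt = 1.3 F_nt − (F_nt / φF_nv) f_rv = 1.3·90 − (90/(0.75·68))·25.47 = 72.05 ksi, capped at F_nt → F'_nt = 72.05 ksi.
R_n = F'_nt · A_b · n = 72.05 × 0.3068 × 7 = 154.7 kips.
Design strength φR_n = 0.75 × 154.7 = 116 kips.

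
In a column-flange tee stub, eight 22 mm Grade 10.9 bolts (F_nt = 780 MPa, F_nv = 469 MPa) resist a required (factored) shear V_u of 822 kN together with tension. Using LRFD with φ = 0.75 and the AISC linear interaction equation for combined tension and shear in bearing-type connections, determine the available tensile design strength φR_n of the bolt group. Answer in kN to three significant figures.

946 kN

A_b = π·22²/4 = 380.1 mm²; f_rv = 822 × 1000 / (8 × 380.1) = 270.3 MPa.
F'_nt = 1.3 F_nt − (F_nt / φF_nv) f_rv = 1.3·780 − (780/(0.75·469))·270.3 = 414.6 MPa, capped at F_nt → F'_nt = 414.6 MPa.
R_n = F'_nt · A_b · n = 414.6 × 380.1 × 8 / 1000 = 1261 kN.
Design strength φR_n = 0.75 × 1261 = 946 kN.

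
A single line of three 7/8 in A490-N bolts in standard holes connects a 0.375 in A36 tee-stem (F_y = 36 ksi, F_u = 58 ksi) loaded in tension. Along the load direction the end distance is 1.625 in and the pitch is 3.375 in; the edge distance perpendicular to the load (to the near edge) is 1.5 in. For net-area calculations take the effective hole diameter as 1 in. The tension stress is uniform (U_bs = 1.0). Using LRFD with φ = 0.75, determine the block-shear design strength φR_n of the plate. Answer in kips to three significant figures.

67.2 kips

Shear plane L_v = 1.625 + 2·3.375 = 8.375 in; A_gv = 8.375 × 0.375 = 3.141 in².
A_nv = (8.375 − 2.5·1) × 0.375 = 2.203 in².
A_nt = (1.5 − 0.5·1) × 0.375 = 0.375 in².
0.6 F_u A_nv = 76.67 kips; 0.6 F_y A_gv = 67.84 kips → shear yielding governs the shear term.
R_n = 67.84 + 1.0 × 58 × 0.375 = 89.59 kips.
Design strength φR_n = 0.75 × 89.59 = 67.2 kips.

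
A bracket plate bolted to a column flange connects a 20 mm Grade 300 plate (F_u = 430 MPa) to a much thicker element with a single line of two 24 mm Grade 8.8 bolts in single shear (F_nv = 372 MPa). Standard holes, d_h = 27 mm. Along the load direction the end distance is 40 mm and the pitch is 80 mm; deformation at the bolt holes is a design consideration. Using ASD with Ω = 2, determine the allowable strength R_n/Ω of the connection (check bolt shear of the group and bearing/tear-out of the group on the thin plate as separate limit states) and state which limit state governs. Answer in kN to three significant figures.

Bolt shear: A_b = π·24²/4 = 452.4 mm²; R_n = 372 × 452.4 × 2 × 1 / 1000 = 336.6 kN → 336.6 / 2 = 168 kN.
Bearing (1.2 l_c t F_u ≤ 2.4 d t F_u): upper limit = 2.4·24·20·430 / 1000 = 495.4 kN.
  Edge l_c = 40 − 27/2 = 26.5 → r_n = 273.5 kN; interior l_c = 80 − 27 = 53 → r_n = 495.4 kN.
  R_n,bearing = 1·273.5 + 1·495.4 = 768.8 kN → 768.8 / 2 = 384 kN.
Bolt shear governs: 168 kN.

168 kN (bolt shear governs)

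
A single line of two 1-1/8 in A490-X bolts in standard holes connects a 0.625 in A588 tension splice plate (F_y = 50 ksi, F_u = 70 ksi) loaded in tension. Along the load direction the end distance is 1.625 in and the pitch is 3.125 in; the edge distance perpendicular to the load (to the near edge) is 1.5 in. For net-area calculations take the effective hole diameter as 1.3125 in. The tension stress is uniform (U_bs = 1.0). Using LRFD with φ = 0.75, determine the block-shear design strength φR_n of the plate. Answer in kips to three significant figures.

Shear plane L_v = 1.625 + 1·3.125 = 4.75 in; A_gv = 4.75 × 0.625 = 2.969 in².
A_nv = (4.75 − 1.5·1.3125) × 0.625 = 1.738 in².
A_nt = (1.5 − 0.5·1.3125) × 0.625 = 0.5273 in².
0.6 F_u A_nv = 73.01 kips; 0.6 F_y A_gv = 89.06 kips → shear rupture governs the shear term.
R_n = 73.01 + 1.0 × 70 × 0.5273 = 109.9 kips.
Design strength φR_n = 0.75 × 109.9 = 82.4 kips.

82.4 kips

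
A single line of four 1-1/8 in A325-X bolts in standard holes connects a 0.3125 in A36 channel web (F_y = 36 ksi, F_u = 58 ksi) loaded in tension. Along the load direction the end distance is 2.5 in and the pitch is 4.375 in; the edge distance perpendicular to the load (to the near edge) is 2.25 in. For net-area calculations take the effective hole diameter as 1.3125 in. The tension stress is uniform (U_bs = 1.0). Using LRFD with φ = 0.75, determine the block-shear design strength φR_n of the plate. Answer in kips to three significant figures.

101 kips

Shear plane L_v = 2.5 + 3·4.375 = 15.62 in; A_gv = 15.62 × 0.3125 = 4.883 in².
A_nv = (15.62 − 3.5·1.3125) × 0.3125 = 3.447 in².
A_nt = (2.25 − 0.5·1.3125) × 0.3125 = 0.498 in².
0.6 F_u A_nv = 120 kips; 0.6 F_y A_gv = 105.5 kips → shear yielding governs the shear term.
R_n = 105.5 + 1.0 × 58 × 0.498 = 134.4 kips.
Design strength φR_n = 0.75 × 134.4 = 101 kips.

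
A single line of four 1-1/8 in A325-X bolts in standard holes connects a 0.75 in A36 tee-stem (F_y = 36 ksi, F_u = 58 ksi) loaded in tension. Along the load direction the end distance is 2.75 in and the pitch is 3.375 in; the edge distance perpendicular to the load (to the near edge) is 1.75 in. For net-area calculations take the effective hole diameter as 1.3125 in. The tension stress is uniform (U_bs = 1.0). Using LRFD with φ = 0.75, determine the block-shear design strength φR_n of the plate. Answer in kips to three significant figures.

Shear plane L_v = 2.75 + 3·3.375 = 12.88 in; A_gv = 12.88 × 0.75 = 9.656 in².
A_nv = (12.88 − 3.5·1.3125) × 0.75 = 6.211 in².
A_nt = (1.75 − 0.5·1.3125) × 0.75 = 0.8203 in².
0.6 F_u A_nv = 216.1 kips; 0.6 F_y A_gv = 208.6 kips → shear yielding governs the shear term.
R_n = 208.6 + 1.0 × 58 × 0.8203 = 256.2 kips.
Design strength φR_n = 0.75 × 256.2 = 192 kips.

192 kips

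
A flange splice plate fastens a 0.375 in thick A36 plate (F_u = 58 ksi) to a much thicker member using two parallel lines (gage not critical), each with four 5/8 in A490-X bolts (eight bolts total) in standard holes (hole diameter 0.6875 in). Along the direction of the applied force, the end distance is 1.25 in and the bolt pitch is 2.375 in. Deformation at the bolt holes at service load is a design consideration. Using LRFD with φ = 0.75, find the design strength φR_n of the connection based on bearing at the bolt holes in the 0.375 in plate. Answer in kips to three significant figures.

Per bolt r_n = 1.2 l_c t F_u ≤ 2.4 d t F_u; upper limit = 2.4 × 0.625 × 0.375 × 58 = 32.62 kips.
Edge bolt: l_c = 1.25 − 0.6875/2 = 0.9062 in → 1.2 × 0.9062 × 0.375 × 58 = 23.65 → r_n = 23.65 kips.
Interior bolts: l_c = 2.375 − 0.6875 = 1.688 in → 1.2 × 1.688 × 0.375 × 58 = 44.04 → r_n = 32.62 kips.
R_n = 2 × 23.65 + 6 × 32.62 = 243.1 kips.
Design strength φR_n = 0.75 × 243.1 = 182 kips.

182 kips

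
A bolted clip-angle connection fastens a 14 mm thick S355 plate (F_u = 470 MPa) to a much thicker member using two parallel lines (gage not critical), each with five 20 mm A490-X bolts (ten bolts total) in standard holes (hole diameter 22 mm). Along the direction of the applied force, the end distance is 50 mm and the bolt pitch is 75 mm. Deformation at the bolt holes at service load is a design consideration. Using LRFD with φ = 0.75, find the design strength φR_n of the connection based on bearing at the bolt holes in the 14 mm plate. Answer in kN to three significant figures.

2360 kN

Per bolt r_n = 1.2 l_c t F_u ≤ 2.4 d t F_u; upper limit = 2.4 × 20 × 14 × 470 / 1000 = 315.8 kN.
Edge bolt: l_c = 50 − 22/2 = 39 mm → 1.2 × 39 × 14 × 470 / 1000 = 307.9 → r_n = 307.9 kN.
Interior bolts: l_c = 75 − 22 = 53 mm → 1.2 × 53 × 14 × 470 / 1000 = 418.5 → r_n = 315.8 kN.
R_n = 2 × 307.9 + 8 × 315.8 = 3143 kN.
Design strength φR_n = 0.75 × 3143 = 2360 kN.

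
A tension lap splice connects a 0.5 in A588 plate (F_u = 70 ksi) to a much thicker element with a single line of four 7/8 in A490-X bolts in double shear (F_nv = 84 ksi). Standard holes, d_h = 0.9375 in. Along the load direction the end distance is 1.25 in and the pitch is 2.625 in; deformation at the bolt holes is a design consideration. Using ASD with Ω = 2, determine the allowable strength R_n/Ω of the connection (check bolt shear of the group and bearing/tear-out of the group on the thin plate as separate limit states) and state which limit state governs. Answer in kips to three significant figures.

Bolt shear: A_b = π·0.875²/4 = 0.6013 in²; R_n = 84 × 0.6013 × 4 × 2 = 404.1 kips → 404.1 / 2 = 202 kips.
Bearing (1.2 l_c t F_u ≤ 2.4 d t F_u): upper limit = 2.4·0.875·0.5·70 = 73.5 kips.
  Edge l_c = 1.25 − 0.9375/2 = 0.7812 → r_n = 32.81 kips; interior l_c = 2.625 − 0.9375 = 1.688 → r_n = 70.88 kips.
  R_n,bearing = 1·32.81 + 3·70.88 = 245.4 kips → 245.4 / 2 = 123 kips.
Bearing governs: 123 kips.

123 kips (bearing governs)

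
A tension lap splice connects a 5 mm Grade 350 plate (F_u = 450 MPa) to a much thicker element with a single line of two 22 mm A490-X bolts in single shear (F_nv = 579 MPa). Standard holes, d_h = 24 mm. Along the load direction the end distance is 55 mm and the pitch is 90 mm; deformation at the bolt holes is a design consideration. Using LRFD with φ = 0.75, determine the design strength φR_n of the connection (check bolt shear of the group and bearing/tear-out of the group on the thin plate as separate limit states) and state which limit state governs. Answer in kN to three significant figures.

Bolt shear: A_b = π·22²/4 = 380.1 mm²; R_n = 579 × 380.1 × 2 × 1 / 1000 = 440.2 kN → 0.75 × 440.2 = 330 kN.
Bearing (1.2 l_c t F_u ≤ 2.4 d t F_u): upper limit = 2.4·22·5·450 / 1000 = 118.8 kN.
  Edge l_c = 55 − 24/2 = 43 → r_n = 116.1 kN; interior l_c = 90 − 24 = 66 → r_n = 118.8 kN.
  R_n,bearing = 1·116.1 + 1·118.8 = 234.9 kN → 0.75 × 234.9 = 176 kN.
Bearing governs: 176 kN.

176 kN (bearing governs)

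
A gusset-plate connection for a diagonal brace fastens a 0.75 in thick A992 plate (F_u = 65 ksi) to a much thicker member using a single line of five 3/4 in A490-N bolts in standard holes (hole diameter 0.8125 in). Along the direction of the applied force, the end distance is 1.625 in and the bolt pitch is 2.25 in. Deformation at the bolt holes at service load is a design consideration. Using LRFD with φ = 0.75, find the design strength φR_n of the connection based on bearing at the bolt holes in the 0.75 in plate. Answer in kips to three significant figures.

Per bolt r_n = 1.2 l_c t F_u ≤ 2.4 d t F_u; upper limit = 2.4 × 0.75 × 0.75 × 65 = 87.75 kips.
Edge bolt: l_c = 1.625 − 0.8125/2 = 1.219 in → 1.2 × 1.219 × 0.75 × 65 = 71.3 → r_n = 71.3 kips.
Interior bolts: l_c = 2.25 − 0.8125 = 1.438 in → 1.2 × 1.438 × 0.75 × 65 = 84.09 → r_n = 84.09 kips.
R_n = 1 × 71.3 + 4 × 84.09 = 407.7 kips.
Design strength φR_n = 0.75 × 407.7 = 306 kips.

306 kips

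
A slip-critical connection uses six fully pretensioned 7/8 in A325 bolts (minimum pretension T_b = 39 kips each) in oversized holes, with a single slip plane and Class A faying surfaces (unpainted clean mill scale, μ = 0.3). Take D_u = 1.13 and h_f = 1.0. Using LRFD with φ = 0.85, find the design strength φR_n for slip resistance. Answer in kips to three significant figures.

67.4 kips

R_n = μ · D_u · h_f · T_b · n_s · n_b = 0.3 × 1.13 × 1.0 × 39 × 1 × 6 = 79.33 kips.
Design strength φR_n = 0.85 × 79.33 = 67.4 kips.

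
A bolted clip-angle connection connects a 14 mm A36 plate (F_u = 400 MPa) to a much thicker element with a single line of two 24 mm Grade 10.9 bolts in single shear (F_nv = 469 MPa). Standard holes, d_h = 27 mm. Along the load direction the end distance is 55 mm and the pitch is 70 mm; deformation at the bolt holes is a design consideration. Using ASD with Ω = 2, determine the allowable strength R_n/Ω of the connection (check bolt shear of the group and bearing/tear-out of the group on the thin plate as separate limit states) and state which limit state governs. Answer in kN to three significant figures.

Bolt shear: A_b = π·24²/4 = 452.4 mm²; R_n = 469 × 452.4 × 2 × 1 / 1000 = 424.3 kN → 424.3 / 2 = 212 kN.
Bearing (1.2 l_c t F_u ≤ 2.4 d t F_u): upper limit = 2.4·24·14·400 / 1000 = 322.6 kN.
  Edge l_c = 55 − 27/2 = 41.5 → r_n = 278.9 kN; interior l_c = 70 − 27 = 43 → r_n = 289 kN.
  R_n,bearing = 1·278.9 + 1·289 = 567.8 kN → 567.8 / 2 = 284 kN.
Bolt shear governs: 212 kN.

212 kN (bolt shear governs)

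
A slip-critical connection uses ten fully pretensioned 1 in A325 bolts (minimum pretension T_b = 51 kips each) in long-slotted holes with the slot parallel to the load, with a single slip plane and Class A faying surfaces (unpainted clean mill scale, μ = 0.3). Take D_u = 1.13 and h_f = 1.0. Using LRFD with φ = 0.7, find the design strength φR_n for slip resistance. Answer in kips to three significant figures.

121 kips

R_n = μ · D_u · h_f · T_b · n_s · n_b = 0.3 × 1.13 × 1.0 × 51 × 1 × 10 = 172.9 kips.
Design strength φR_n = 0.7 × 172.9 = 121 kips.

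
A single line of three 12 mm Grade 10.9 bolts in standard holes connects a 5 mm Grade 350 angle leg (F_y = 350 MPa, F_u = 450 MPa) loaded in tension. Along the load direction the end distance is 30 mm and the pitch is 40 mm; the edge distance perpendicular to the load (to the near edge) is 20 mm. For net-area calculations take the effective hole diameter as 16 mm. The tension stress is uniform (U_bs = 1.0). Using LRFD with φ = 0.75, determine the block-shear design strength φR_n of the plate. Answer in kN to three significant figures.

91.1 kN

Shear plane L_v = 30 + 2·40 = 110 mm; A_gv = 110 × 5 = 550 mm².
A_nv = (110 − 2.5·16) × 5 = 350 mm².
A_nt = (20 − 0.5·16) × 5 = 60 mm².
0.6 F_u A_nv = 94.5 kN; 0.6 F_y A_gv = 115.5 kN → shear rupture governs the shear term.
R_n = 94.5 + 1.0 × 450 × 60 / 1000 = 121.5 kN.
Design strength φR_n = 0.75 × 121.5 = 91.1 kN.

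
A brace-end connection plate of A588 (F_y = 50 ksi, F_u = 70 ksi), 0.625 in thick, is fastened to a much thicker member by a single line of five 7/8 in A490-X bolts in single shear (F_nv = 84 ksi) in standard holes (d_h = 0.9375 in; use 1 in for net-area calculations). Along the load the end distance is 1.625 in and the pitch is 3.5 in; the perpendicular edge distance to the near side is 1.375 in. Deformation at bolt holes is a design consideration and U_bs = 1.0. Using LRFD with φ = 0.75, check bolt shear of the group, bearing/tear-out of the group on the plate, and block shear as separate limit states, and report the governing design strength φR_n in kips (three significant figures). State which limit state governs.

Bolt shear: A_b = π·0.875²/4 = 0.6013 in²; R_n = 84 × 0.6013 × 5 × 1 = 252.6 kips → 0.75 × 252.6 = 189 kips.
Bearing: edge l_c = 1.156, r_n = 60.7 kips; interior l_c = 2.562, r_n = 91.88 kips; R_n = 60.7 + 4·91.88 = 428.2 kips → 321 kips.
Block shear: A_gv = 9.766, A_nv = 6.953, A_nt = 0.5469 in²; R_n = min(0.6F_uA_nv, 0.6F_yA_gv) + U_bs·F_u·A_nt = 330.3 kips → 248 kips.
Bolt shear governs: 189 kips.

189 kips (bolt shear governs)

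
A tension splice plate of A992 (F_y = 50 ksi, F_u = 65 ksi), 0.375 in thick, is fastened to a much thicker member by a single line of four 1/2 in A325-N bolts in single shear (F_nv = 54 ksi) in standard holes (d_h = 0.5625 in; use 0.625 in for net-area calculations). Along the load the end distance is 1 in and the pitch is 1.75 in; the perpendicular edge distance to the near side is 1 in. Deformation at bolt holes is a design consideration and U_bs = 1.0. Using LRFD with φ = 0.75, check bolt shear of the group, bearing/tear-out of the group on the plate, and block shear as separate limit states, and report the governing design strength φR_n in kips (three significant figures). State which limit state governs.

31.8 kips (bolt shear governs)

Bolt shear: A_b = π·0.5²/4 = 0.1963 in²; R_n = 54 × 0.1963 × 4 × 1 = 42.41 kips → 0.75 × 42.41 = 31.8 kips.
Bearing: edge l_c = 0.7188, r_n = 21.02 kips; interior l_c = 1.188, r_n = 29.25 kips; R_n = 21.02 + 3·29.25 = 108.8 kips → 81.6 kips.
Block shear: A_gv = 2.344, A_nv = 1.523, A_nt = 0.2578 in²; R_n = min(0.6F_uA_nv, 0.6F_yA_gv) + U_bs·F_u·A_nt = 76.17 kips → 57.1 kips.
Bolt shear governs: 31.8 kips.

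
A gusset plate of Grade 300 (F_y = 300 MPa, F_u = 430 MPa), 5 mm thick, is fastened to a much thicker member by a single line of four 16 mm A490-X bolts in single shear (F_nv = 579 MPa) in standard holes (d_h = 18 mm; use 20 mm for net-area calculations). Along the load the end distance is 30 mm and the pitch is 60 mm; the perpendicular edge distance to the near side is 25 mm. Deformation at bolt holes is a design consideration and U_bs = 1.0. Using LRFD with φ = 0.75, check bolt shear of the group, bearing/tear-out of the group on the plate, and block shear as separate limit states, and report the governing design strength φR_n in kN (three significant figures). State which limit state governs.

160 kN (block shear governs)

Bolt shear: A_b = π·16²/4 = 201.1 mm²; R_n = 579 × 201.1 × 4 × 1 / 1000 = 465.7 kN → 0.75 × 465.7 = 349 kN.
Bearing: edge l_c = 21, r_n = 54.18 kN; interior l_c = 42, r_n = 82.56 kN; R_n = 54.18 + 3·82.56 = 301.9 kN → 226 kN.
Block shear: A_gv = 1050, A_nv = 700, A_nt = 75 mm²; R_n = min(0.6F_uA_nv, 0.6F_yA_gv) + U_bs·F_u·A_nt = 212.8 kN → 160 kN.
Block shear governs: 160 kN.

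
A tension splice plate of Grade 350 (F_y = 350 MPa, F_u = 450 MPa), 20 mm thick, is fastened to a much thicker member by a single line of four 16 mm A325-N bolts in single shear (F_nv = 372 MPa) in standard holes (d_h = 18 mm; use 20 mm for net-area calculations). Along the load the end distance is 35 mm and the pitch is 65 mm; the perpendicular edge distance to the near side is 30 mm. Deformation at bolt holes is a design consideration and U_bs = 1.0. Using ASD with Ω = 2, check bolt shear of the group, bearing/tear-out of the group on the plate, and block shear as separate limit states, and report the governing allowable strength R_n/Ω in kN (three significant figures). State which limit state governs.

Bolt shear: A_b = π·16²/4 = 201.1 mm²; R_n = 372 × 201.1 × 4 × 1 / 1000 = 299.2 kN → 299.2 / 2 = 150 kN.
Bearing: edge l_c = 26, r_n = 280.8 kN; interior l_c = 47, r_n = 345.6 kN; R_n = 280.8 + 3·345.6 = 1318 kN → 659 kN.
Block shear: A_gv = 4600, A_nv = 3200, A_nt = 400 mm²; R_n = min(0.6F_uA_nv, 0.6F_yA_gv) + U_bs·F_u·A_nt = 1044 kN → 522 kN.
Bolt shear governs: 150 kN.

150 kN (bolt shear governs)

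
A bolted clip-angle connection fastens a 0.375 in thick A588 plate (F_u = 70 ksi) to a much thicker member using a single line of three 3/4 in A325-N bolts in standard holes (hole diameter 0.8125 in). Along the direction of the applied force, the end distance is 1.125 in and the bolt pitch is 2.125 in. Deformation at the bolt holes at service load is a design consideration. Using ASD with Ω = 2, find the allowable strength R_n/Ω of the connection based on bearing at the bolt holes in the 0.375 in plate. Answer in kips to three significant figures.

Per bolt r_n = 1.2 l_c t F_u ≤ 2.4 d t F_u; upper limit = 2.4 × 0.75 × 0.375 × 70 = 47.25 kips.
Edge bolt: l_c = 1.125 − 0.8125/2 = 0.7188 in → 1.2 × 0.7188 × 0.375 × 70 = 22.64 → r_n = 22.64 kips.
Interior bolts: l_c = 2.125 − 0.8125 = 1.312 in → 1.2 × 1.312 × 0.375 × 70 = 41.34 → r_n = 41.34 kips.
R_n = 1 × 22.64 + 2 × 41.34 = 105.3 kips.
Allowable strength R_n/Ω = 105.3 / 2 = 52.7 kips.

52.7 kips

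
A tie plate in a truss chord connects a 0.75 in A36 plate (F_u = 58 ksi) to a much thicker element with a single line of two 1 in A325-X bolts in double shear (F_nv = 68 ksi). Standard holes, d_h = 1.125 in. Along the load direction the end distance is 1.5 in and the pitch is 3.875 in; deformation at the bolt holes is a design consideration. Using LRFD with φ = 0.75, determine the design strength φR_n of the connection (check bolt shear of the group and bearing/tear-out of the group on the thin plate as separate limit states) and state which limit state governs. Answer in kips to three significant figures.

Bolt shear: A_b = π·1²/4 = 0.7854 in²; R_n = 68 × 0.7854 × 2 × 2 = 213.6 kips → 0.75 × 213.6 = 160 kips.
Bearing (1.2 l_c t F_u ≤ 2.4 d t F_u): upper limit = 2.4·1·0.75·58 = 104.4 kips.
  Edge l_c = 1.5 − 1.125/2 = 0.9375 → r_n = 48.94 kips; interior l_c = 3.875 − 1.125 = 2.75 → r_n = 104.4 kips.
  R_n,bearing = 1·48.94 + 1·104.4 = 153.3 kips → 0.75 × 153.3 = 115 kips.
Bearing governs: 115 kips.

115 kips (bearing governs)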